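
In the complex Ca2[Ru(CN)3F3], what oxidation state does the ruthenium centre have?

2 calcium outside the brackets (+2 each) → the complex ion is 4−.
Ligand charges: 3×F = -3; 3×CN = -3; sum -6.
Ru + (-6) = 4− ⇒ Ru is +2.

+2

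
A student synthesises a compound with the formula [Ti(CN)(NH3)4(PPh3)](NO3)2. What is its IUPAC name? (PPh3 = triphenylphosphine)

The 2 nitrate counter-ions carry a total charge of -2, so each complex ion is 2+.
Ligand charges: 4×ammine (neutral), 1×triphenylphosphine (neutral), 1×cyano (-1 each); total -1. So Ti + (-1) = 2+, giving Ti = +3.
Ligands are named alphabetically: ammine before cyano before triphenylphosphine.

tetraamminecyano(triphenylphosphine)titanium(III) nitrate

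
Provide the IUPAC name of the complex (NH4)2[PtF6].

The 2 ammonium counter-ions carry a total charge of +2, so each complex ion is 2−.
Ligand charges: 6×fluoro (-1 each); total -6. So Pt + (-6) = 2−, giving Pt = +4.
The complex ion is anionic, so platinum takes the -ate form platinate(IV).

ammonium hexafluoroplatinate(IV)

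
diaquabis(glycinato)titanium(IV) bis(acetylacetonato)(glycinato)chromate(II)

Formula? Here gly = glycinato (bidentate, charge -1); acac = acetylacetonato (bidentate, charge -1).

Cation [Ti…]: ligand charges -2, Ti(IV) ⇒ ion charge 2+.
Anion [Cr…]: ligand charges -3, Cr(II) ⇒ ion charge 1−.

[Ti(gly)2(H2O)2][Cr(acac)2(gly)]2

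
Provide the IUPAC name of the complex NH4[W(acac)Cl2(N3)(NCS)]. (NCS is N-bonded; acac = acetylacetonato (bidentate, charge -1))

The 1 ammonium counter-ion carries a total charge of +1, so each complex ion is 1−.
Ligand charges: 1×azido (-1 each), 1×isothiocyanato (-1 each), 2×chloro (-1 each), 1×acetylacetonato (-1 each); total -5. So W + (-5) = 1−, giving W = +4.
Ligands are named alphabetically: acetylacetonato before azido before chloro before isothiocyanato.
The complex ion is anionic, so tungsten takes the -ate form tungstate(IV).

ammonium (acetylacetonato)azidodichloroisothiocyanatotungstate(IV)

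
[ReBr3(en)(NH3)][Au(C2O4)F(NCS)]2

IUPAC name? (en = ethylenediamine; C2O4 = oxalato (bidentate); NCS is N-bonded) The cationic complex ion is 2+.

The complex cation is given as 2+; its ligand charges sum to -3, so Re = +5.
With 2 anions per cation, each anion must be 2/2 = 1−.
Anion: ligand charges sum to -4; for the ion to be 1−, Au = +3.

amminetribromo(ethylenediamine)rhenium(V) fluoroisothiocyanatooxalatoaurate(III)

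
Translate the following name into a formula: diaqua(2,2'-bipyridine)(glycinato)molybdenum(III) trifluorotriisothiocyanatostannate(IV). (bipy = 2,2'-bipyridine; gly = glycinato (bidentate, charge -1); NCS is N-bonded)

[Mo(bipy)(gly)(H2O)2][SnF3(NCS)3]

Cation [Mo…]: ligand charges -1, Mo(III) ⇒ ion charge 2+.
Anion [Sn…]: ligand charges -6, Sn(IV) ⇒ ion charge 2−.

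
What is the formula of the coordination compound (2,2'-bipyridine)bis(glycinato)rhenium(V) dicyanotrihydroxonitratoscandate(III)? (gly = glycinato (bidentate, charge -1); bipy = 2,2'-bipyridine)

Cation [Re…]: ligand charges -2, Re(V) ⇒ ion charge 3+.
Anion [Sc…]: ligand charges -6, Sc(III) ⇒ ion charge 3−.
One 3+ cation balances one 3− anion.

[Re(bipy)(gly)2][Sc(CN)2(NO3)(OH)3]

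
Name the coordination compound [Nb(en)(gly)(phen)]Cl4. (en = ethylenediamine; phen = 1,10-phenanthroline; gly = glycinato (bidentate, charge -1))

(ethylenediamine)(glycinato)(1,10-phenanthroline)niobium(V) chloride

The 4 chloride counter-ions carry a total charge of -4, so each complex ion is 4+.
Ligand charges: 1×ethylenediamine (neutral), 1×1,10-phenanthroline (neutral), 1×glycinato (-1 each); total -1. So Nb + (-1) = 4+, giving Nb = +5.
Ligands are named alphabetically: ethylenediamine before glycinato before phenanthroline.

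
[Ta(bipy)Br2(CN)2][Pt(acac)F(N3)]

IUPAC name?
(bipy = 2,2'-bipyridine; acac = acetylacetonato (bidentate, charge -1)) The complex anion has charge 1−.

Both ions are complex: the cation is named first with the plain metal name, the anion second with the -ate form; each ion's ligands are alphabetised independently.
The complex anion is given as 1−; its ligand charges sum to -3, so Pt = +2.
A 1:1 salt means the cation carries the equal and opposite charge, 1+.
Cation: ligand charges sum to -4; for the ion to be 1+, Ta = +5.

(2,2'-bipyridine)dibromodicyanotantalum(V) (acetylacetonato)azidofluoroplatinate(II)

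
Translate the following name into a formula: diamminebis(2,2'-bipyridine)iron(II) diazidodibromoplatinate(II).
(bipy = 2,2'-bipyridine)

[Fe(bipy)2(NH3)2][PtBr2(N3)2]

Cation [Fe…]: ligand charges 0, Fe(II) ⇒ ion charge 2+.
Anion [Pt…]: ligand charges -4, Pt(II) ⇒ ion charge 2−.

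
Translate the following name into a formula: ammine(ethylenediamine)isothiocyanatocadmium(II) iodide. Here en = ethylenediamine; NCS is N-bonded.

Ligands: 1 ethylenediamine (en, neutral), 1 isothiocyanato (NCS, -1), 1 ammine (NH3, neutral). Ligand charge sum = -1.
With Cd in oxidation state +2, the complex ion is [Cd...]^1+.
Charge balance with iodide (-1) requires 1 complex ion per 1 iodide.

[Cd(en)(NCS)(NH3)]I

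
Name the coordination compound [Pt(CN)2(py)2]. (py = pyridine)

dicyanobis(pyridine)platinum(II)

There is no counter-ion, so the complex is neutral overall.
Ligand charges: 2×cyano (-1 each), 2×pyridine (neutral); total -2. So Pt + (-2) = 0, giving Pt = +2.
Ligands are named alphabetically: cyano before pyridine.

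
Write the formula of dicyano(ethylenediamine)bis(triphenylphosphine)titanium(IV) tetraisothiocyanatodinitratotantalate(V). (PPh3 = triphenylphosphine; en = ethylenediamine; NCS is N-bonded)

[Ti(CN)2(en)(PPh3)2][Ta(NCS)4(NO3)2]2

Cation [Ti…]: ligand charges -2, Ti(IV) ⇒ ion charge 2+.
Anion [Ta…]: ligand charges -6, Ta(V) ⇒ ion charge 1−.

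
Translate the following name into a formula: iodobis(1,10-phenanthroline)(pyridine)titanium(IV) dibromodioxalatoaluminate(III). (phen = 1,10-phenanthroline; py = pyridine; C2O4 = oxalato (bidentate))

Cation [Ti…]: ligand charges -1, Ti(IV) ⇒ ion charge 3+.
Anion [Al…]: ligand charges -6, Al(III) ⇒ ion charge 3−.
One 3+ cation balances one 3− anion.

[TiI(phen)2(py)][AlBr2(C2O4)2]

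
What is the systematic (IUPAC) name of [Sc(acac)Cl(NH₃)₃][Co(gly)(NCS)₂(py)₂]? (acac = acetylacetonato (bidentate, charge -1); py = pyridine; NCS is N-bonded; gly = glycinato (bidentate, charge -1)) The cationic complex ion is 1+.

The complex cation is given as 1+; its ligand charges sum to -2, so Sc = +3.
A 1:1 salt means the anion carries the equal and opposite charge, 1−.
Anion: ligand charges sum to -3; for the ion to be 1−, Co = +2.

(acetylacetonato)triamminechloroscandium(III) (glycinato)diisothiocyanatobis(pyridine)cobaltate(II)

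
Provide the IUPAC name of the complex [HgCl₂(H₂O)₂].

There is no counter-ion, so the complex is neutral overall.
Ligand charges: 2×chloro (-1 each), 2×aqua (neutral); total -2. So Hg + (-2) = 0, giving Hg = +2.
Ligands are named alphabetically: aqua before chloro.

diaquadichloromercury(II)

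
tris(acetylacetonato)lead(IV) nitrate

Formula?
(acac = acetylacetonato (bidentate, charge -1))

Ligands: 3 acetylacetonato (acac, -1). Ligand charge sum = -3.
With Pb in oxidation state +4, the complex ion is [Pb...]^1+.
Charge balance with nitrate (-1) requires 1 complex ion per 1 nitrate.

[Pb(acac)3]NO3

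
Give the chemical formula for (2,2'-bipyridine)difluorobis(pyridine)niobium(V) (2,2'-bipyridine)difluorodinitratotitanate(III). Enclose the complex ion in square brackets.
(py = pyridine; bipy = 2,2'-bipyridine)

Cation [Nb…]: ligand charges -2, Nb(V) ⇒ ion charge 3+.
Anion [Ti…]: ligand charges -4, Ti(III) ⇒ ion charge 1−.

[Nb(bipy)F2(py)2][Ti(bipy)F2(NO3)2]3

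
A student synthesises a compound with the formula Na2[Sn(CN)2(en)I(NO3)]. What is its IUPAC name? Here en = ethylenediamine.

sodium dicyano(ethylenediamine)iodonitratostannate(II)

The 2 sodium counter-ions carry a total charge of +2, so each complex ion is 2−.
Ligand charges: 2×cyano (-1 each), 1×nitrato (-1 each), 1×iodo (-1 each), 1×ethylenediamine (neutral); total -4. So Sn + (-4) = 2−, giving Sn = +2.
The complex ion is anionic, so tin takes the -ate form stannate(II).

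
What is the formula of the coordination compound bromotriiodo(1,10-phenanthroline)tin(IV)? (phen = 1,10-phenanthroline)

Ligands: 3 iodo (I, -1), 1 bromo (Br, -1), 1 1,10-phenanthroline (phen, neutral). Ligand charge sum = -4.
With Sn in oxidation state +4, the complex ion is [Sn...].

[SnBrI3(phen)]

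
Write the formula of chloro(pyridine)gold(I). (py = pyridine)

[AuCl(py)]

Ligands: 1 pyridine (py, neutral), 1 chloro (Cl, -1). Ligand charge sum = -1.
With Au in oxidation state +1, the complex ion is [Au...].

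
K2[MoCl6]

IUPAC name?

potassium hexachloromolybdate(IV)

The 2 potassium counter-ions carry a total charge of +2, so each complex ion is 2−.
Ligand charges: 6×chloro (-1 each); total -6. So Mo + (-6) = 2−, giving Mo = +4.
The complex ion is anionic, so molybdenum takes the -ate form molybdate(IV).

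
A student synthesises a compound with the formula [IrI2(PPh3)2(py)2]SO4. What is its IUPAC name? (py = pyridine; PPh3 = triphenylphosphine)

The 1 sulfate counter-ion carries a total charge of -2, so each complex ion is 2+.
Ligand charges: 2×iodo (-1 each), 2×pyridine (neutral), 2×triphenylphosphine (neutral); total -2. So Ir + (-2) = 2+, giving Ir = +4.
Ligands are named alphabetically: iodo before pyridine before triphenylphosphine.

diiodobis(pyridine)bis(triphenylphosphine)iridium(IV) sulfate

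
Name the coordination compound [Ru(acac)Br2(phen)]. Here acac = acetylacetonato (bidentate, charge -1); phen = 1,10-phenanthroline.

(acetylacetonato)dibromo(1,10-phenanthroline)ruthenium(III)

There is no counter-ion, so the complex is neutral overall.
Ligand charges: 2×bromo (-1 each), 1×acetylacetonato (-1 each), 1×1,10-phenanthroline (neutral); total -3. So Ru + (-3) = 0, giving Ru = +3.
Ligands are named alphabetically: acetylacetonato before bromo before phenanthroline.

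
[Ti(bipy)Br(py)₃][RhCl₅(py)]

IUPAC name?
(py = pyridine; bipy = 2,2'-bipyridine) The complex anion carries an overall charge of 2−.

(2,2'-bipyridine)bromotris(pyridine)titanium(III) pentachloro(pyridine)rhodate(III)

Both ions are complex: the cation is named first with the plain metal name, the anion second with the -ate form; each ion's ligands are alphabetised independently.
The complex anion is given as 2−; its ligand charges sum to -5, so Rh = +3.
A 1:1 salt means the cation carries the equal and opposite charge, 2+.
Cation: ligand charges sum to -1; for the ion to be 2+, Ti = +3.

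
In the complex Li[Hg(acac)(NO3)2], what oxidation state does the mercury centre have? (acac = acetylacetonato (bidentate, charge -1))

1 lithium outside the brackets (+1 each) → the complex ion is 1−.
Ligand charges: 1×acac = -1; 2×NO3 = -2; sum -3.
Hg + (-3) = 1− ⇒ Hg is +2.

+2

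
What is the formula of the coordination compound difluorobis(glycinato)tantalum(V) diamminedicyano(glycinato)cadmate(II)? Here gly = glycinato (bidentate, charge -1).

[TaF2(gly)2][Cd(CN)2(gly)(NH3)2]

Cation [Ta…]: ligand charges -4, Ta(V) ⇒ ion charge 1+.
Anion [Cd…]: ligand charges -3, Cd(II) ⇒ ion charge 1−.
One 1+ cation balances one 1− anion.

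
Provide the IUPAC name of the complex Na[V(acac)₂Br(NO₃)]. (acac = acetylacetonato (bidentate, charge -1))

The 1 sodium counter-ion carries a total charge of +1, so each complex ion is 1−.
Ligand charges: 1×bromo (-1 each), 1×nitrato (-1 each), 2×acetylacetonato (-1 each); total -4. So V + (-4) = 1−, giving V = +3.
Ligands are named alphabetically: acetylacetonato before bromo before nitrato.
The complex ion is anionic, so vanadium takes the -ate form vanadate(III).

sodium bis(acetylacetonato)bromonitratovanadate(III)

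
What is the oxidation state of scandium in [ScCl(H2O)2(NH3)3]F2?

+3

2 fluoride outside the brackets (-1 each) → the complex ion is 2+.
Ligand charges: 1×Cl = -1; 3×NH3 neutral; 2×H2O neutral; sum -1.
Sc + (-1) = 2+ ⇒ Sc is +3.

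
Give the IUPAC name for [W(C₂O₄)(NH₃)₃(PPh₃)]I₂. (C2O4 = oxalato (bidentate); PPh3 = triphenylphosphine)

triammineoxalato(triphenylphosphine)tungsten(IV) iodide

The 2 iodide counter-ions carry a total charge of -2, so each complex ion is 2+.
Ligand charges: 1×oxalato (-2 each), 1×triphenylphosphine (neutral), 3×ammine (neutral); total -2. So W + (-2) = 2+, giving W = +4.
Ligands are named alphabetically: ammine before oxalato before triphenylphosphine.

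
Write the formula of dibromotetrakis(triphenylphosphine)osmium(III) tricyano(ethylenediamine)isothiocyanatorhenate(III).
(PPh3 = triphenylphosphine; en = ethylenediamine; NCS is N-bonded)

Cation [Os…]: ligand charges -2, Os(III) ⇒ ion charge 1+.
Anion [Re…]: ligand charges -4, Re(III) ⇒ ion charge 1−.

[OsBr2(PPh3)4][Re(CN)3(en)(NCS)]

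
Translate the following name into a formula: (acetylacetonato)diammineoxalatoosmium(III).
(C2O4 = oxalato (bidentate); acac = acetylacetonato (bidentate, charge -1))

Ligands: 1 oxalato (C2O4, -2), 1 acetylacetonato (acac, -1), 2 ammine (NH3, neutral). Ligand charge sum = -3.
With Os in oxidation state +3, the complex ion is [Os...].

[Os(acac)(C2O4)(NH3)2]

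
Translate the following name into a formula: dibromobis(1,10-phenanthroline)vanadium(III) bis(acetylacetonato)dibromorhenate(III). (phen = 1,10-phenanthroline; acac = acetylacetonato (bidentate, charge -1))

[VBr2(phen)2][Re(acac)2Br2]

Cation [V…]: ligand charges -2, V(III) ⇒ ion charge 1+.
Anion [Re…]: ligand charges -4, Re(III) ⇒ ion charge 1−.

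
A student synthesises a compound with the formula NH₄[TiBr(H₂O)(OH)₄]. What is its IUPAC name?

The 1 ammonium counter-ion carries a total charge of +1, so each complex ion is 1−.
Ligand charges: 1×bromo (-1 each), 1×aqua (neutral), 4×hydroxo (-1 each); total -5. So Ti + (-5) = 1−, giving Ti = +4.
Ligands are named alphabetically: aqua before bromo before hydroxo.
The complex ion is anionic, so titanium takes the -ate form titanate(IV).

ammonium aquabromotetrahydroxotitanate(IV)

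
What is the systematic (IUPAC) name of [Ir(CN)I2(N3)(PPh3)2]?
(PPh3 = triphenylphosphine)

There is no counter-ion, so the complex is neutral overall.
Ligand charges: 2×iodo (-1 each), 1×azido (-1 each), 2×triphenylphosphine (neutral), 1×cyano (-1 each); total -4. So Ir + (-4) = 0, giving Ir = +4.
Ligands are named alphabetically: azido before cyano before iodo before triphenylphosphine.

azidocyanodiiodobis(triphenylphosphine)iridium(IV)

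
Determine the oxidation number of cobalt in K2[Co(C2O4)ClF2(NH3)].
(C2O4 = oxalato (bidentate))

+3

2 potassium outside the brackets (+1 each) → the complex ion is 2−.
Ligand charges: 1×Cl = -1; 2×F = -2; 1×NH3 neutral; 1×C2O4 = -2; sum -5.
Co + (-5) = 2− ⇒ Co is +3.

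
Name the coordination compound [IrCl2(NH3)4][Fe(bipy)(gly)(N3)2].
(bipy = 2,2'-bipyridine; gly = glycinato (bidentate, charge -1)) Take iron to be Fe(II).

Both ions are complex: the cation is named first with the plain metal name, the anion second with the -ate form; each ion's ligands are alphabetised independently.
Fe is given as +2; the anion's ligand charges sum to -3, so the complex anion is 1−.
A 1:1 salt means the cation carries the equal and opposite charge, 1+.
Cation: ligand charges sum to -2; for the ion to be 1+, Ir = +3.

tetraamminedichloroiridium(III) diazido(2,2'-bipyridine)(glycinato)ferrate(II)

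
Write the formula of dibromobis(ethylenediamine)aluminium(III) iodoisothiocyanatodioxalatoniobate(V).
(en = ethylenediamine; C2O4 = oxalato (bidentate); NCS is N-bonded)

Cation [Al…]: ligand charges -2, Al(III) ⇒ ion charge 1+.
Anion [Nb…]: ligand charges -6, Nb(V) ⇒ ion charge 1−.

[AlBr2(en)2][Nb(C2O4)2I(NCS)]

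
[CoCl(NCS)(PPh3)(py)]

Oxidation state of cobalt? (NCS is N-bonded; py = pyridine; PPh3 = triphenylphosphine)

+2

No counter-ion: the bracketed complex is neutral.
Ligand charges: 1×NCS = -1; 1×py neutral; 1×Cl = -1; 1×PPh3 neutral; sum -2.
Co + (-2) = 0 ⇒ Co is +2.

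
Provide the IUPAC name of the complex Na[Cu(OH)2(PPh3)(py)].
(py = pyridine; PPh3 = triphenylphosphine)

The 1 sodium counter-ion carries a total charge of +1, so each complex ion is 1−.
Ligand charges: 2×hydroxo (-1 each), 1×pyridine (neutral), 1×triphenylphosphine (neutral); total -2. So Cu + (-2) = 1−, giving Cu = +1.
Ligands are named alphabetically: hydroxo before pyridine before triphenylphosphine.
The complex ion is anionic, so copper takes the -ate form cuprate(I).

sodium dihydroxo(pyridine)(triphenylphosphine)cuprate(I)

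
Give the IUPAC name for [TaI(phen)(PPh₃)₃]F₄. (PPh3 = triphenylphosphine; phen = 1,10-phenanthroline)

iodo(1,10-phenanthroline)tris(triphenylphosphine)tantalum(V) fluoride

The 4 fluoride counter-ions carry a total charge of -4, so each complex ion is 4+.
Ligand charges: 1×iodo (-1 each), 3×triphenylphosphine (neutral), 1×1,10-phenanthroline (neutral); total -1. So Ta + (-1) = 4+, giving Ta = +5.
Ligands are named alphabetically: iodo before phenanthroline before triphenylphosphine.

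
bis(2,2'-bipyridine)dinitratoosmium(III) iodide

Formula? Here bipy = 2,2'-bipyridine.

[Os(bipy)2(NO3)2]I

Ligands: 2 nitrato (NO3, -1), 2 2,2'-bipyridine (bipy, neutral). Ligand charge sum = -2.
With Os in oxidation state +3, the complex ion is [Os...]^1+.
Charge balance with iodide (-1) requires 1 complex ion per 1 iodide.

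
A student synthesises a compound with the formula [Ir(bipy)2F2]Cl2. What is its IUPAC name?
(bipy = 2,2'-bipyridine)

The 2 chloride counter-ions carry a total charge of -2, so each complex ion is 2+.
Ligand charges: 2×fluoro (-1 each), 2×2,2'-bipyridine (neutral); total -2. So Ir + (-2) = 2+, giving Ir = +4.
Ligands are named alphabetically: bipyridine before fluoro.

bis(2,2'-bipyridine)difluoroiridium(IV) chloride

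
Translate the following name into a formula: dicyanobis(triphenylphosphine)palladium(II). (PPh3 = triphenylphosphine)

Ligands: 2 cyano (CN, -1), 2 triphenylphosphine (PPh3, neutral). Ligand charge sum = -2.
With Pd in oxidation state +2, the complex ion is [Pd...].

[Pd(CN)2(PPh3)2]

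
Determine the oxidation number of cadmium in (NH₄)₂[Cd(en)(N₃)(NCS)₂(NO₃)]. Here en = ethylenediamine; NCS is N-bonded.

+2

2 ammonium outside the brackets (+1 each) → the complex ion is 2−.
Ligand charges: 1×NO3 = -1; 1×N3 = -1; 1×en neutral; 2×NCS = -2; sum -4.
Cd + (-4) = 2− ⇒ Cd is +2.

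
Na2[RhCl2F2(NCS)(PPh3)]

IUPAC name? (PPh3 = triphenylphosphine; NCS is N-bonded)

The 2 sodium counter-ions carry a total charge of +2, so each complex ion is 2−.
Ligand charges: 2×chloro (-1 each), 1×triphenylphosphine (neutral), 1×isothiocyanato (-1 each), 2×fluoro (-1 each); total -5. So Rh + (-5) = 2−, giving Rh = +3.
Ligands are named alphabetically: chloro before fluoro before isothiocyanato before triphenylphosphine.
The complex ion is anionic, so rhodium takes the -ate form rhodate(III).

sodium dichlorodifluoroisothiocyanato(triphenylphosphine)rhodate(III)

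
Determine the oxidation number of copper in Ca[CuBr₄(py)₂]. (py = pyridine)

+2

1 calcium outside the brackets (+2 each) → the complex ion is 2−.
Ligand charges: 4×Br = -4; 2×py neutral; sum -4.
Cu + (-4) = 2− ⇒ Cu is +2.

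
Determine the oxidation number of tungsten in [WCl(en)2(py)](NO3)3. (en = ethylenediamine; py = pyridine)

3 nitrate outside the brackets (-1 each) → the complex ion is 3+.
Ligand charges: 1×Cl = -1; 2×en neutral; 1×py neutral; sum -1.
W + (-1) = 3+ ⇒ W is +4.

+4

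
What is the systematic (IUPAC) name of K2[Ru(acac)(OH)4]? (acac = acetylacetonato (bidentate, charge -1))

potassium (acetylacetonato)tetrahydroxoruthenate(III)

The 2 potassium counter-ions carry a total charge of +2, so each complex ion is 2−.
Ligand charges: 4×hydroxo (-1 each), 1×acetylacetonato (-1 each); total -5. So Ru + (-5) = 2−, giving Ru = +3.
The complex ion is anionic, so ruthenium takes the -ate form ruthenate(III).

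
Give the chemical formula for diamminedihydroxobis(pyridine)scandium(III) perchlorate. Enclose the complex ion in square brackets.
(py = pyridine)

[Sc(NH3)2(OH)2(py)2]ClO4

Ligands: 2 hydroxo (OH, -1), 2 ammine (NH3, neutral), 2 pyridine (py, neutral). Ligand charge sum = -2.
With Sc in oxidation state +3, the complex ion is [Sc...]^1+.
Charge balance with perchlorate (-1) requires 1 complex ion per 1 perchlorate.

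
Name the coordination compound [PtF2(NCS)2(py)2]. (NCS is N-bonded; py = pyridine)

There is no counter-ion, so the complex is neutral overall.
Ligand charges: 2×isothiocyanato (-1 each), 2×fluoro (-1 each), 2×pyridine (neutral); total -4. So Pt + (-4) = 0, giving Pt = +4.
Ligands are named alphabetically: fluoro before isothiocyanato before pyridine.

difluorodiisothiocyanatobis(pyridine)platinum(IV)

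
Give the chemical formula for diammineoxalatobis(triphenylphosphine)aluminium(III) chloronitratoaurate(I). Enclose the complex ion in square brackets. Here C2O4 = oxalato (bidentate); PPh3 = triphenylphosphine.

[Al(C2O4)(NH3)2(PPh3)2][AuCl(NO3)]

Cation [Al…]: ligand charges -2, Al(III) ⇒ ion charge 1+.
Anion [Au…]: ligand charges -2, Au(I) ⇒ ion charge 1−.
One 1+ cation balances one 1− anion.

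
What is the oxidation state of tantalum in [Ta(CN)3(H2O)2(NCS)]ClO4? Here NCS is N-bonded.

+5

1 perchlorate outside the brackets (-1 each) → the complex ion is 1+.
Ligand charges: 3×CN = -3; 1×NCS = -1; 2×H2O neutral; sum -4.
Ta + (-4) = 1+ ⇒ Ta is +5.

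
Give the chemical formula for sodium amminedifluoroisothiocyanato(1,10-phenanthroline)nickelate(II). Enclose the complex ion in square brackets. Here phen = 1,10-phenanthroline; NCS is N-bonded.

Na[NiF2(NCS)(NH3)(phen)]

Ligands: 1 1,10-phenanthroline (phen, neutral), 1 isothiocyanato (NCS, -1), 1 ammine (NH3, neutral), 2 fluoro (F, -1). Ligand charge sum = -3.
With Ni in oxidation state +2, the complex ion is [Ni...]^1−.
Charge balance with sodium (+1) requires 1 complex ion per 1 sodium.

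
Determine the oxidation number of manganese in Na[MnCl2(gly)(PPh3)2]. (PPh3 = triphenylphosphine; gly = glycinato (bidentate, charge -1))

+2

1 sodium outside the brackets (+1 each) → the complex ion is 1−.
Ligand charges: 2×PPh3 neutral; 2×Cl = -2; 1×gly = -1; sum -3.
Mn + (-3) = 1− ⇒ Mn is +2.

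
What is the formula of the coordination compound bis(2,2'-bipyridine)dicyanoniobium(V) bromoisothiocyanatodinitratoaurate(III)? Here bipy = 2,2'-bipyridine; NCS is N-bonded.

[Nb(bipy)2(CN)2][AuBr(NCS)(NO3)2]3

Cation [Nb…]: ligand charges -2, Nb(V) ⇒ ion charge 3+.
Anion [Au…]: ligand charges -4, Au(III) ⇒ ion charge 1−.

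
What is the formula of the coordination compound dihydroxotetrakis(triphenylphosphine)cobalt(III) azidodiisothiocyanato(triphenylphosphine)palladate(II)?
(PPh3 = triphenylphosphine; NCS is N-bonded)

Cation [Co…]: ligand charges -2, Co(III) ⇒ ion charge 1+.
Anion [Pd…]: ligand charges -3, Pd(II) ⇒ ion charge 1−.

[Co(OH)2(PPh3)4][Pd(N3)(NCS)2(PPh3)]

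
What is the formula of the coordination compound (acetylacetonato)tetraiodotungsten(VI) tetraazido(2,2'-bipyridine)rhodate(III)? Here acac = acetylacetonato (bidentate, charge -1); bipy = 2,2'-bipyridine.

[W(acac)I4][Rh(bipy)(N3)4]

Cation [W…]: ligand charges -5, W(VI) ⇒ ion charge 1+.
Anion [Rh…]: ligand charges -4, Rh(III) ⇒ ion charge 1−.
One 1+ cation balances one 1− anion.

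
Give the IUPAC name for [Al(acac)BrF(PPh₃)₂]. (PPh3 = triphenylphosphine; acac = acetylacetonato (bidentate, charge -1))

There is no counter-ion, so the complex is neutral overall.
Ligand charges: 2×triphenylphosphine (neutral), 1×bromo (-1 each), 1×acetylacetonato (-1 each), 1×fluoro (-1 each); total -3. So Al + (-3) = 0, giving Al = +3.
Ligands are named alphabetically: acetylacetonato before bromo before fluoro before triphenylphosphine.

(acetylacetonato)bromofluorobis(triphenylphosphine)aluminium(III)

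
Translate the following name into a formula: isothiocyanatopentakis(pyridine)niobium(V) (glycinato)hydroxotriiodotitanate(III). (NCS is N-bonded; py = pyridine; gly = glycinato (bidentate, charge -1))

Cation [Nb…]: ligand charges -1, Nb(V) ⇒ ion charge 4+.
Anion [Ti…]: ligand charges -5, Ti(III) ⇒ ion charge 2−.
One 4+ cation requires 2 of the 2− anion.

[Nb(NCS)(py)5][Ti(gly)I3(OH)]2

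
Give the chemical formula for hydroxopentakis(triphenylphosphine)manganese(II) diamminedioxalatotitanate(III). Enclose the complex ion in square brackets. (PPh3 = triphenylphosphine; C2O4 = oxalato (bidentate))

[Mn(OH)(PPh3)5][Ti(C2O4)2(NH3)2]

Cation [Mn…]: ligand charges -1, Mn(II) ⇒ ion charge 1+.
Anion [Ti…]: ligand charges -4, Ti(III) ⇒ ion charge 1−.
One 1+ cation balances one 1− anion.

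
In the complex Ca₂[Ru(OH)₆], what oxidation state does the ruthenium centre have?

+2

2 calcium outside the brackets (+2 each) → the complex ion is 4−.
Ligand charges: 6×OH = -6; sum -6.
Ru + (-6) = 4− ⇒ Ru is +2.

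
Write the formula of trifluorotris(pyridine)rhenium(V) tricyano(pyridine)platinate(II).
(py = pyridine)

Cation [Re…]: ligand charges -3, Re(V) ⇒ ion charge 2+.
Anion [Pt…]: ligand charges -3, Pt(II) ⇒ ion charge 1−.
One 2+ cation requires 2 of the 1− anion.

[ReF3(py)3][Pt(CN)3(py)]2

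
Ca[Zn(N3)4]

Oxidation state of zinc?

+2

1 calcium outside the brackets (+2 each) → the complex ion is 2−.
Ligand charges: 4×N3 = -4; sum -4.
Zn + (-4) = 2− ⇒ Zn is +2.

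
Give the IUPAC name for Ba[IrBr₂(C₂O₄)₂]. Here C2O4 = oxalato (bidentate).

The 1 barium counter-ion carries a total charge of +2, so each complex ion is 2−.
Ligand charges: 2×oxalato (-2 each), 2×bromo (-1 each); total -6. So Ir + (-6) = 2−, giving Ir = +4.
Ligands are named alphabetically: bromo before oxalato.
The complex ion is anionic, so iridium takes the -ate form iridate(IV).

barium dibromodioxalatoiridate(IV)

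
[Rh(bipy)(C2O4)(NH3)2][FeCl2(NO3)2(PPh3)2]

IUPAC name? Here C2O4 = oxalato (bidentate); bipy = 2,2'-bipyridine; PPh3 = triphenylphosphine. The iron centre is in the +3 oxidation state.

diammine(2,2'-bipyridine)oxalatorhodium(III) dichlorodinitratobis(triphenylphosphine)ferrate(III)

Fe is given as +3; the anion's ligand charges sum to -4, so the complex anion is 1−.
A 1:1 salt means the cation carries the equal and opposite charge, 1+.
Cation: ligand charges sum to -2; for the ion to be 1+, Rh = +3.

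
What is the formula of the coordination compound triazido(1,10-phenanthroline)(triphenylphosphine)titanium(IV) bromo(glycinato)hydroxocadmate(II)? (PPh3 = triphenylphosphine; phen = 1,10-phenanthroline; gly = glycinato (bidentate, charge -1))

[Ti(N3)3(phen)(PPh3)][CdBr(gly)(OH)]

Cation [Ti…]: ligand charges -3, Ti(IV) ⇒ ion charge 1+.
Anion [Cd…]: ligand charges -3, Cd(II) ⇒ ion charge 1−.
One 1+ cation balances one 1− anion.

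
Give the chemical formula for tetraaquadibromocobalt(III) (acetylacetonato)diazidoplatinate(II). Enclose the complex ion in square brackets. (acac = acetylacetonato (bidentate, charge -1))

[CoBr2(H2O)4][Pt(acac)(N3)2]

Cation [Co…]: ligand charges -2, Co(III) ⇒ ion charge 1+.
Anion [Pt…]: ligand charges -3, Pt(II) ⇒ ion charge 1−.
One 1+ cation balances one 1− anion.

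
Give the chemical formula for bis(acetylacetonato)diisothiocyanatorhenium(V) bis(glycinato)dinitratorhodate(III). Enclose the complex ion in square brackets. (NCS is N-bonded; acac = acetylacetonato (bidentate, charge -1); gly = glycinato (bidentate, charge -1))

Cation [Re…]: ligand charges -4, Re(V) ⇒ ion charge 1+.
Anion [Rh…]: ligand charges -4, Rh(III) ⇒ ion charge 1−.
One 1+ cation balances one 1− anion.

[Re(acac)2(NCS)2][Rh(gly)2(NO3)2]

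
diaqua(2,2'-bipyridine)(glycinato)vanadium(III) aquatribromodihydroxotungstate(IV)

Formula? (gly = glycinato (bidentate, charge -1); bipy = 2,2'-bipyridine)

Cation [V…]: ligand charges -1, V(III) ⇒ ion charge 2+.
Anion [W…]: ligand charges -5, W(IV) ⇒ ion charge 1−.
One 2+ cation requires 2 of the 1− anion.

[V(bipy)(gly)(H2O)2][WBr3(H2O)(OH)2]2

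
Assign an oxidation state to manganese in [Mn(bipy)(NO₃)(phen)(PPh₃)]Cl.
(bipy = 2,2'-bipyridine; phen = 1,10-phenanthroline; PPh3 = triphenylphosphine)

1 chloride outside the brackets (-1 each) → the complex ion is 1+.
Ligand charges: 1×NO3 = -1; 1×bipy neutral; 1×phen neutral; 1×PPh3 neutral; sum -1.
Mn + (-1) = 1+ ⇒ Mn is +2.

+2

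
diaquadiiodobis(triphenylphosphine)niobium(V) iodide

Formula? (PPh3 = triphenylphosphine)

Ligands: 2 iodo (I, -1), 2 triphenylphosphine (PPh3, neutral), 2 aqua (H2O, neutral). Ligand charge sum = -2.
Charge balance with iodide (-1) requires 1 complex ion per 3 iodide.

[Nb(H2O)2I2(PPh3)2]I3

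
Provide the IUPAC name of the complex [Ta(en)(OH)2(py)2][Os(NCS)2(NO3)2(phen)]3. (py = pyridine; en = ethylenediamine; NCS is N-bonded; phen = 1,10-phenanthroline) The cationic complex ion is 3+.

Both ions are complex: the cation is named first with the plain metal name, the anion second with the -ate form; each ion's ligands are alphabetised independently.
The complex cation is given as 3+; its ligand charges sum to -2, so Ta = +5.
With 3 anions per cation, each anion must be 3/3 = 1−.
Anion: ligand charges sum to -4; for the ion to be 1−, Os = +3.

(ethylenediamine)dihydroxobis(pyridine)tantalum(V) diisothiocyanatodinitrato(1,10-phenanthroline)osmate(III)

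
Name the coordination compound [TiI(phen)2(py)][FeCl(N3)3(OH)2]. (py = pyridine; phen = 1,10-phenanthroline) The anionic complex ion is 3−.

iodobis(1,10-phenanthroline)(pyridine)titanium(IV) triazidochlorodihydroxoferrate(III)

The complex anion is given as 3−; its ligand charges sum to -6, so Fe = +3.
A 1:1 salt means the cation carries the equal and opposite charge, 3+.
Cation: ligand charges sum to -1; for the ion to be 3+, Ti = +4.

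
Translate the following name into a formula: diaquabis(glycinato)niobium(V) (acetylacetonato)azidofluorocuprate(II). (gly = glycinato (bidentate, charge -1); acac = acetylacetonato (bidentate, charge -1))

Cation [Nb…]: ligand charges -2, Nb(V) ⇒ ion charge 3+.
Anion [Cu…]: ligand charges -3, Cu(II) ⇒ ion charge 1−.
One 3+ cation requires 3 of the 1− anion.

[Nb(gly)2(H2O)2][Cu(acac)F(N3)]3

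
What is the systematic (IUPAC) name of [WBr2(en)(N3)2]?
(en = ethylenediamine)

diazidodibromo(ethylenediamine)tungsten(IV)

There is no counter-ion, so the complex is neutral overall.
Ligand charges: 2×bromo (-1 each), 1×ethylenediamine (neutral), 2×azido (-1 each); total -4. So W + (-4) = 0, giving W = +4.
Ligands are named alphabetically: azido before bromo before ethylenediamine.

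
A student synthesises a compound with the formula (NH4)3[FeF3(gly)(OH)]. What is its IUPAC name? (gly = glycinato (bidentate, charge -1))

The 3 ammonium counter-ions carry a total charge of +3, so each complex ion is 3−.
Ligand charges: 1×hydroxo (-1 each), 3×fluoro (-1 each), 1×glycinato (-1 each); total -5. So Fe + (-5) = 3−, giving Fe = +2.
The complex ion is anionic, so iron takes the -ate form ferrate(II).

ammonium trifluoro(glycinato)hydroxoferrate(II)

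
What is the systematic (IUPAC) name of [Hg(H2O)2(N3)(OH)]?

diaquaazidohydroxomercury(II)

There is no counter-ion, so the complex is neutral overall.
Ligand charges: 1×hydroxo (-1 each), 1×azido (-1 each), 2×aqua (neutral); total -2. So Hg + (-2) = 0, giving Hg = +2.
Ligands are named alphabetically: aqua before azido before hydroxo.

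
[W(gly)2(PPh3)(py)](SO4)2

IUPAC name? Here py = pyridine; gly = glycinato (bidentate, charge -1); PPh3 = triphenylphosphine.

bis(glycinato)(pyridine)(triphenylphosphine)tungsten(VI) sulfate

The 2 sulfate counter-ions carry a total charge of -4, so each complex ion is 4+.
Ligand charges: 1×pyridine (neutral), 2×glycinato (-1 each), 1×triphenylphosphine (neutral); total -2. So W + (-2) = 4+, giving W = +6.
Ligands are named alphabetically: glycinato before pyridine before triphenylphosphine.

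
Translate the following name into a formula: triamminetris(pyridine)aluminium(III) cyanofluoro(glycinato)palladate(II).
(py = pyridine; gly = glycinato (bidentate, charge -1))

[Al(NH3)3(py)3][Pd(CN)F(gly)]3

Cation [Al…]: ligand charges 0, Al(III) ⇒ ion charge 3+.
Anion [Pd…]: ligand charges -3, Pd(II) ⇒ ion charge 1−.
One 3+ cation requires 3 of the 1− anion.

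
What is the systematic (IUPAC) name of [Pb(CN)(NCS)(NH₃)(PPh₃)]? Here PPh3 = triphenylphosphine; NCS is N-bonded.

There is no counter-ion, so the complex is neutral overall.
Ligand charges: 1×cyano (-1 each), 1×triphenylphosphine (neutral), 1×isothiocyanato (-1 each), 1×ammine (neutral); total -2. So Pb + (-2) = 0, giving Pb = +2.
Ligands are named alphabetically: ammine before cyano before isothiocyanato before triphenylphosphine.

amminecyanoisothiocyanato(triphenylphosphine)lead(II)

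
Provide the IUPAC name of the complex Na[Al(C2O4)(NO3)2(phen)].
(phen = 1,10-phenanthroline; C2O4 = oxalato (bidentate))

sodium dinitratooxalato(1,10-phenanthroline)aluminate(III)

The 1 sodium counter-ion carries a total charge of +1, so each complex ion is 1−.
Ligand charges: 1×1,10-phenanthroline (neutral), 1×oxalato (-2 each), 2×nitrato (-1 each); total -4. So Al + (-4) = 1−, giving Al = +3.
Ligands are named alphabetically: nitrato before oxalato before phenanthroline.
The complex ion is anionic, so aluminium takes the -ate form aluminate(III).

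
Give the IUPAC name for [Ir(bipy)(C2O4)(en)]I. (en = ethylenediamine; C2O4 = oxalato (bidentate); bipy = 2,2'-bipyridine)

(2,2'-bipyridine)(ethylenediamine)oxalatoiridium(III) iodide

The 1 iodide counter-ion carries a total charge of -1, so each complex ion is 1+.
Ligand charges: 1×ethylenediamine (neutral), 1×oxalato (-2 each), 1×2,2'-bipyridine (neutral); total -2. So Ir + (-2) = 1+, giving Ir = +3.
Ligands are named alphabetically: bipyridine before ethylenediamine before oxalato.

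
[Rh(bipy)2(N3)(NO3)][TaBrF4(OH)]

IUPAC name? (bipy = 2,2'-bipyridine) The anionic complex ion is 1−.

azidobis(2,2'-bipyridine)nitratorhodium(III) bromotetrafluorohydroxotantalate(V)

Both ions are complex: the cation is named first with the plain metal name, the anion second with the -ate form; each ion's ligands are alphabetised independently.
The complex anion is given as 1−; its ligand charges sum to -6, so Ta = +5.
A 1:1 salt means the cation carries the equal and opposite charge, 1+.
Cation: ligand charges sum to -2; for the ion to be 1+, Rh = +3.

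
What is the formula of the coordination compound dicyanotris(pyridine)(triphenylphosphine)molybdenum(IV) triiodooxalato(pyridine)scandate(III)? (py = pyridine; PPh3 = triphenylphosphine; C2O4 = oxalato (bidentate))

Cation [Mo…]: ligand charges -2, Mo(IV) ⇒ ion charge 2+.
Anion [Sc…]: ligand charges -5, Sc(III) ⇒ ion charge 2−.
One 2+ cation balances one 2− anion.

[Mo(CN)2(PPh3)(py)3][Sc(C2O4)I3(py)]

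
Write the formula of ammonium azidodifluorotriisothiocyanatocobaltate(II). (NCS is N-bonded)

Ligands: 3 isothiocyanato (NCS, -1), 1 azido (N3, -1), 2 fluoro (F, -1). Ligand charge sum = -6.
Charge balance with ammonium (+1) requires 1 complex ion per 4 ammonium.

(NH4)4[CoF2(N3)(NCS)3]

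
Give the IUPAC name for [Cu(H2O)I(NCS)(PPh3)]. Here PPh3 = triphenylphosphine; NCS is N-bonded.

There is no counter-ion, so the complex is neutral overall.
Ligand charges: 1×iodo (-1 each), 1×triphenylphosphine (neutral), 1×isothiocyanato (-1 each), 1×aqua (neutral); total -2. So Cu + (-2) = 0, giving Cu = +2.
Ligands are named alphabetically: aqua before iodo before isothiocyanato before triphenylphosphine.

aquaiodoisothiocyanato(triphenylphosphine)copper(II)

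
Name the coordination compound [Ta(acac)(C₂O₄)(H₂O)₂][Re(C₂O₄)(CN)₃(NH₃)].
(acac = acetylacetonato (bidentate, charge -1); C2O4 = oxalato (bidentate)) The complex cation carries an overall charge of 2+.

Both ions are complex: the cation is named first with the plain metal name, the anion second with the -ate form; each ion's ligands are alphabetised independently.
The complex cation is given as 2+; its ligand charges sum to -3, so Ta = +5.
A 1:1 salt means the anion carries the equal and opposite charge, 2−.
Anion: ligand charges sum to -5; for the ion to be 2−, Re = +3.

(acetylacetonato)diaquaoxalatotantalum(V) amminetricyanooxalatorhenate(III)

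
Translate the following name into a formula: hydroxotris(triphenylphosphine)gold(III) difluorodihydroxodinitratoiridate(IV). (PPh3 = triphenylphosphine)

Cation [Au…]: ligand charges -1, Au(III) ⇒ ion charge 2+.
Anion [Ir…]: ligand charges -6, Ir(IV) ⇒ ion charge 2−.

[Au(OH)(PPh3)3][IrF2(NO3)2(OH)2]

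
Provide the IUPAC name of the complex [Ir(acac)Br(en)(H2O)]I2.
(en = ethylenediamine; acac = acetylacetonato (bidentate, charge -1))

(acetylacetonato)aquabromo(ethylenediamine)iridium(IV) iodide

The 2 iodide counter-ions carry a total charge of -2, so each complex ion is 2+.
Ligand charges: 1×ethylenediamine (neutral), 1×acetylacetonato (-1 each), 1×aqua (neutral), 1×bromo (-1 each); total -2. So Ir + (-2) = 2+, giving Ir = +4.
Ligands are named alphabetically: acetylacetonato before aqua before bromo before ethylenediamine.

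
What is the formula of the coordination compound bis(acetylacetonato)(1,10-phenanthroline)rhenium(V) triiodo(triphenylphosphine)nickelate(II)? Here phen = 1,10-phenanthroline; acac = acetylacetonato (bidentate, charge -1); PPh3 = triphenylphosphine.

[Re(acac)2(phen)][NiI3(PPh3)]3

Cation [Re…]: ligand charges -2, Re(V) ⇒ ion charge 3+.
Anion [Ni…]: ligand charges -3, Ni(II) ⇒ ion charge 1−.
One 3+ cation requires 3 of the 1− anion.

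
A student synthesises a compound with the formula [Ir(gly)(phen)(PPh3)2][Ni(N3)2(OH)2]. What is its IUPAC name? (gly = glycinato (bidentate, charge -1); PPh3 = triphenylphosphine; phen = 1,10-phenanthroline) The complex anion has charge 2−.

(glycinato)(1,10-phenanthroline)bis(triphenylphosphine)iridium(III) diazidodihydroxonickelate(II)

The complex anion is given as 2−; its ligand charges sum to -4, so Ni = +2.
A 1:1 salt means the cation carries the equal and opposite charge, 2+.
Cation: ligand charges sum to -1; for the ion to be 2+, Ir = +3.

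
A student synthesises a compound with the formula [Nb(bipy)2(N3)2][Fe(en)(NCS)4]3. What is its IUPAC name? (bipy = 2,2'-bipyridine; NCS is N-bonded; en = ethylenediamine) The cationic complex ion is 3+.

Both ions are complex: the cation is named first with the plain metal name, the anion second with the -ate form; each ion's ligands are alphabetised independently.
The complex cation is given as 3+; its ligand charges sum to -2, so Nb = +5.
With 3 anions per cation, each anion must be 3/3 = 1−.
Anion: ligand charges sum to -4; for the ion to be 1−, Fe = +3.

diazidobis(2,2'-bipyridine)niobium(V) (ethylenediamine)tetraisothiocyanatoferrate(III)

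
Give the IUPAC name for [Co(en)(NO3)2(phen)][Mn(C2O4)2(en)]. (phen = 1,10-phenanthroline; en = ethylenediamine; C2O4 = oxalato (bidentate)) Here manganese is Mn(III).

(ethylenediamine)dinitrato(1,10-phenanthroline)cobalt(III) (ethylenediamine)dioxalatomanganate(III)

Mn is given as +3; the anion's ligand charges sum to -4, so the complex anion is 1−.
A 1:1 salt means the cation carries the equal and opposite charge, 1+.
Cation: ligand charges sum to -2; for the ion to be 1+, Co = +3.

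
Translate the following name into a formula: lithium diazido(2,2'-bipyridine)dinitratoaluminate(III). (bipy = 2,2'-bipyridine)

Ligands: 1 2,2'-bipyridine (bipy, neutral), 2 azido (N3, -1), 2 nitrato (NO3, -1). Ligand charge sum = -4.
Charge balance with lithium (+1) requires 1 complex ion per 1 lithium.

Li[Al(bipy)(N3)2(NO3)2]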